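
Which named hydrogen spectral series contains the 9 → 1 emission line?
Lyman series

The spectral series in hydrogen are named based on the final (lower) energy level:
- Lyman series: n_final = 1 (ultraviolet)
- Balmer series: n_final = 2 (visible/near-UV)
- Paschen series: n_final = 3 (infrared)
- Brackett series: n_final = 4 (infrared)
- Pfund series: n_final = 5 (far infrared)

Since this transition ends at n = 1, it belongs to the Lyman series.

For reference, this 9 → 1 line has photon energy
ΔE = 13.6057 eV × (1/1² - 1/9²) = 13.4377 eV,
corresponding to wavelength λ = hc/ΔE = 1239.84 eV·nm / 13.4377 eV = 92.27 nm in the ultraviolet region.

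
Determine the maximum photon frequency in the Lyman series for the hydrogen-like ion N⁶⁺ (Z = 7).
1.61e+17 Hz

The series limit corresponds to the transition from n = ∞ to n = 1.
This is the highest energy (shortest wavelength) transition in the Lyman series.

E_∞ = 0 eV
E_1 = -13.6057 × 7² / 1² = -666.67930 eV

Energy at series limit:
ΔE = E_∞ - E_1 = 0 - (-666.67930) = 666.67930 eV
E = 666.67930 eV × (1.602177 × 10⁻¹⁹ J/eV) = 1.0681e-16 J
f = E/h = 1.0681e-16 J / (6.62607 × 10⁻³⁴ J·s) = 1.61e+17 Hz

This energy equals the ionization energy from the n = 1 state of N⁶⁺.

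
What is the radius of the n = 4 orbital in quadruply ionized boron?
0.1693 nm (or 1.6934 Å)

The Bohr radius formula is:
r_n = n² a₀ / Z

where a₀ = 0.0529177 nm is the Bohr radius.

For B⁴⁺ (Z = 5) at n = 4:
r_4 = 4² × 0.0529177 nm / 5
r_4 = 16 × 0.0529177 nm / 5
r_4 = 0.84668 nm / 5
r_4 = 0.1693 nm

The electron orbits at approximately 0.1693 nm from the nucleus.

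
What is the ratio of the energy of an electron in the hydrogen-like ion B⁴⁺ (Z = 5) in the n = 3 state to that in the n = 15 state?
25.0000

Using E_n = -13.6057 Z² / n² eV with Z = 5:

E_3 = -13.6057 × 5² / 3² = -340.1425 / 9 = -37.7936111111 eV
E_15 = -13.6057 × 5² / 15² = -340.1425 / 225 = -1.5117444444 eV

The ratio is:
E_3/E_15 = (-37.7936111111) / (-1.5117444444)
E_3/E_15 = (-340.1425/9) / (-340.1425/225)
E_3/E_15 = 225/9
E_3/E_15 = 25.0000
(Note: the Z² factors cancel in the ratio.)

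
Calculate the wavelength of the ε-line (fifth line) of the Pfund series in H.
3037.55 nm

The lines of a series are numbered from the longest wavelength (smallest ΔE) outward; the fifth line is the transition from n = n_f + 5 to n_f.
The Pfund series has all transitions ending at n_f = 5.

For H, the fifth line (ε-line) is the jump from n = 10 to n = 5:
E_10 = -13.6057 / 10² = -0.13605700 eV
E_5 = -13.6057 / 5² = -0.54422800 eV
ΔE = E_10 - E_5 = 0.40817100 eV

λ = hc/E = 1239.84 eV·nm / 0.40817100 eV
λ = 3037.55 nm

This is the ε-line of the Pfund series in H.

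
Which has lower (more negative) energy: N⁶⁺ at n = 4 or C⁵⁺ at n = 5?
N⁶⁺ at n = 4 (E = -41.6675 eV)

Using E_n = -13.6057 Z² / n² eV:

N⁶⁺ (Z = 7) at n = 4:
E = -13.6057 × 7² / 4² = -13.6057 × 49 / 16 = -41.6674563 eV

C⁵⁺ (Z = 6) at n = 5:
E = -13.6057 × 6² / 5² = -13.6057 × 36 / 25 = -19.5922080 eV

Since -41.6674563 eV < -19.5922080 eV,
N⁶⁺ at n = 4 is more tightly bound (requires more energy to ionize).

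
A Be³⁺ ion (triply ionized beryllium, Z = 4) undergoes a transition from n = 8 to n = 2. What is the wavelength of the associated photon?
24.30 nm

First, find the transition energy using E_n = -13.6057 Z² / n² eV:
E_8 = -13.6057 × 4² / 8² = -3.4014 eV
E_2 = -13.6057 × 4² / 2² = -54.4228 eV

Photon energy: |ΔE| = |E_2 - E_8| = 51.0214 eV

Convert to wavelength using E = hc/λ with hc = 1239.84 eV·nm:
λ = hc/E = 1239.84 eV·nm / 51.0214 eV
λ = 24.30 nm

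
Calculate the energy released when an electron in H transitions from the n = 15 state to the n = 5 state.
0.4838 eV

The energy levels are E_n = -13.6057 eV / n².

Energy at n = 15: E_15 = -13.6057 / 15² = -0.0604698 eV
Energy at n = 5: E_5 = -13.6057 / 5² = -0.5442280 eV

For emission (electron falling to lower state), the photon energy is:
E_photon = E_15 - E_5 = |-0.0604698 - (-0.5442280)|
E_photon = 0.4838 eV

This energy is carried away by the emitted photon.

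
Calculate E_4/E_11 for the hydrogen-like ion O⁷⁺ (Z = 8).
7.5625

Using E_n = -13.6057 Z² / n² eV with Z = 8:

E_4 = -13.6057 × 8² / 4² = -870.7648 / 16 = -54.42280000 eV
E_11 = -13.6057 × 8² / 11² = -870.7648 / 121 = -7.19640331 eV

The ratio is:
E_4/E_11 = (-54.42280000) / (-7.19640331)
E_4/E_11 = (-870.7648/16) / (-870.7648/121)
E_4/E_11 = 121/16
E_4/E_11 = 7.5625
(Note: the Z² factors cancel in the ratio.)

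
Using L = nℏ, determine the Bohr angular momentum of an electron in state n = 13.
1.371e-33 J·s (or 13ℏ)

In the Bohr model, angular momentum is quantized:
L = nℏ

where ℏ = h/(2π) = 1.05457e-34 J·s

For n = 13:
L = 13 × 1.05457e-34 J·s
L = 1.371e-33 J·s

This can also be written as L = 13ℏ.
The angular momentum is an integer multiple of the reduced Planck constant.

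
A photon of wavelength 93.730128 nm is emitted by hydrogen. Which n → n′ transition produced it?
n = 6 → n = 1

First, find the photon energy from the wavelength (hc = 1239.84 eV·nm):
E = hc/λ = 1239.84 eV·nm / 93.730128 nm = 13.227764 eV

The energy levels of hydrogen satisfy E_n = -13.6057 / n² eV, so an emission n_i → n_f releases
ΔE = 13.6057 × (1/n_f² − 1/n_i²) eV.

Setting ΔE equal to the photon energy:
1/n_f² − 1/n_i² = 13.227764 / 13.6057 = 0.97222223

Since 1/n_i² must be positive, we need 1/n_f² > 0.97222223, i.e. n_f ≤ 1. For each allowed n_f, solve n_i = (1/n_f² − 0.97222223)^(−1/2) and check whether it is a whole number:
  n_f = 1: 1/n_i² = 1.00000000 − 0.97222223 = 0.02777777 → n_i = 6.000  → integer, n_i = 6 ✓

Only n_f = 1 gives an integer upper level, n_i = 6.

The transition is from n = 6 to n = 1 (emission).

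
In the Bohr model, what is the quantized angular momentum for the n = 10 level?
1.0546e-33 J·s (or 10ℏ)

In the Bohr model, angular momentum is quantized:
L = nℏ

where ℏ = h/(2π) = 1.054572e-34 J·s

For n = 10:
L = 10 × 1.054572e-34 J·s
L = 1.0546e-33 J·s

This can also be written as L = 10ℏ.
The angular momentum is an integer multiple of the reduced Planck constant.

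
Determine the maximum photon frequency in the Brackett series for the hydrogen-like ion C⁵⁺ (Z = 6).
7.402e+15 Hz

The series limit corresponds to the transition from n = ∞ to n = 4.
This is the highest energy (shortest wavelength) transition in the Brackett series.

E_∞ = 0 eV
E_4 = -13.6057 × 6² / 4² = -30.61283 eV

Energy at series limit:
ΔE = E_∞ - E_4 = 0 - (-30.61283) = 30.61283 eV
E = 30.61283 eV × (1.602177 × 10⁻¹⁹ J/eV) = 4.90472e-18 J
f = E/h = 4.90472e-18 J / (6.62607 × 10⁻³⁴ J·s) = 7.402e+15 Hz

This energy equals the ionization energy from the n = 4 state of C⁵⁺.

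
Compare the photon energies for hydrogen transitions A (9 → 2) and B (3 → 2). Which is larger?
9 → 2

Calculate the energy for each transition:

Transition 9 → 2:
ΔE₁ = |E_2 - E_9| = |-13.6057/2² - (-13.6057/9²)|
ΔE₁ = |-3.40142500000 - (-0.16797160494)| = 3.23345340 eV

Transition 3 → 2:
ΔE₂ = |E_2 - E_3| = |-13.6057/2² - (-13.6057/3²)|
ΔE₂ = |-3.40142500000 - (-1.51174444444)| = 1.88968056 eV

Since 3.23345340 eV > 1.88968056 eV, the transition 9 → 2 emits the more energetic photon.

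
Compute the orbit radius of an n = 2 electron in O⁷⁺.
0.02646 nm (or 0.26459 Å)

The Bohr radius formula is:
r_n = n² a₀ / Z

where a₀ = 0.05291772 nm is the Bohr radius.

For O⁷⁺ (Z = 8) at n = 2:
r_2 = 2² × 0.05291772 nm / 8
r_2 = 4 × 0.05291772 nm / 8
r_2 = 0.211671 nm / 8
r_2 = 0.02646 nm

The electron orbits at approximately 0.02646 nm from the nucleus.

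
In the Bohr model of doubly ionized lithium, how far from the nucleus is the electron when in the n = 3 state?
0.15875 nm (or 1.58753 Å)

The Bohr radius formula is:
r_n = n² a₀ / Z

where a₀ = 0.05291772 nm is the Bohr radius.

For Li²⁺ (Z = 3) at n = 3:
r_3 = 3² × 0.05291772 nm / 3
r_3 = 9 × 0.05291772 nm / 3
r_3 = 0.476259 nm / 3
r_3 = 0.15875 nm

The electron orbits at approximately 0.15875 nm from the nucleus.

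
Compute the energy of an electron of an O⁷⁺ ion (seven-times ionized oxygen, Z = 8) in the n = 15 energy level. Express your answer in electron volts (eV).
-3.8701 eV

The energy levels of a hydrogen-like atom are given by:
E_n = -13.6057 Z² / n² eV  (with Z = 8 for O⁷⁺)

For n = 15:
E_15 = -13.6057 × 8² / 15²
E_15 = -13.6057 × 64 / 225
E_15 = -3.8701 eV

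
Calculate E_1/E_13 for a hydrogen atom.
169.0000

Using E_n = -13.6057 Z² / n² eV with Z = 1:

E_1 = -13.6057 / 1² = -13.6057 / 1 = -13.6057000000 eV
E_13 = -13.6057 / 13² = -13.6057 / 169 = -0.0805071006 eV

The ratio is:
E_1/E_13 = (-13.6057000000) / (-0.0805071006)
E_1/E_13 = (-13.6057/1) / (-13.6057/169)
E_1/E_13 = 169/1
E_1/E_13 = 169.0000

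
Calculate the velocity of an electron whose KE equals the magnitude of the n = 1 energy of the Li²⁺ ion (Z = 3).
6.56308e+06 m/s (or 2.1892% of c)

The binding energy at n = 1 for Li²⁺ is:
E_1 = -13.6057 × 3²/1² = -122.451300 eV
|E_1| = 122.451300 eV

Convert to Joules:
KE = 122.451300 eV × (1.602177 × 10⁻¹⁹ J/eV) = 1.9618866e-17 J

Using KE = ½mv²:
v = √(2·KE/m_e)
v = √(2 × 1.9618866e-17 J / 9.10938 × 10⁻³¹ kg)
v = 6.56308e+06 m/s

This is approximately 2.1892% the speed of light.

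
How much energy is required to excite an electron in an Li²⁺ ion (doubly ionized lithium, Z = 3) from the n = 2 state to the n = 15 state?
30.06860 eV

The energy levels of a hydrogen-like atom are E_n = -13.6057 Z² eV / n².

Energy at n = 2: E_2 = -13.6057 × 3² / 2² = -30.61282500 eV
Energy at n = 15: E_15 = -13.6057 × 3² / 15² = -0.54422800 eV

The excitation energy is the difference:
ΔE = E_15 - E_2
ΔE = -0.54422800 - (-30.61282500)
ΔE = 30.06860 eV

Since this is positive, energy must be absorbed (photon absorption).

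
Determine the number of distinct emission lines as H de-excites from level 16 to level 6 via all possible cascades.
55

The electron can occupy levels n = 6, 7, ..., 16 during de-excitation — that is m = 16 - 6 + 1 = 11 distinct levels.

The number of distinct spectral lines equals the number of ways to choose 2 of these m levels (each pair gives one possible emission transition):

Number of lines = m(m-1)/2 = 11×10/2 = 55

These correspond to all possible transitions between the 11 levels:
16 → 15, 16 → 14, 16 → 13, 16 → 12, 16 → 11, 16 → 10, 16 → 9, 16 → 8...

Each transition produces a photon with a unique energy (and thus wavelength). This count does not depend on Z.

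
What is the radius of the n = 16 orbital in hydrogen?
13.5469 nm (or 135.4693 Å)

The Bohr radius formula is:
r_n = n² a₀ / Z

where a₀ = 0.0529177 nm is the Bohr radius.

For H (Z = 1) at n = 16:
r_16 = 16² × 0.0529177 nm / 1
r_16 = 256 × 0.0529177 nm / 1
r_16 = 13.54693 nm / 1
r_16 = 13.5469 nm

The electron orbits at approximately 13.5469 nm from the nucleus.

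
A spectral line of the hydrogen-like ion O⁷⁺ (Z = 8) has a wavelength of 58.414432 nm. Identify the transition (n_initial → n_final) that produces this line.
n = 8 → n = 5

First, find the photon energy from the wavelength (hc = 1239.84 eV·nm):
E = hc/λ = 1239.84 eV·nm / 58.414432 nm = 21.224892 eV

The energy levels of O⁷⁺ satisfy E_n = -13.6057 × 8² / n² eV, so an emission n_i → n_f releases
ΔE = 13.6057 × 8² × (1/n_f² − 1/n_i²) eV.

Setting ΔE equal to the photon energy:
1/n_f² − 1/n_i² = 21.224892 / (13.6057 × 8²) = 0.024375000

Since 1/n_i² must be positive, we need 1/n_f² > 0.024375000, i.e. n_f ≤ 6. For each allowed n_f, solve n_i = (1/n_f² − 0.024375000)^(−1/2) and check whether it is a whole number:
  n_f = 1: 1/n_i² = 1.000000000 − 0.024375000 = 0.975625000 → n_i = 1.012  (not an integer) ✗
  n_f = 2: 1/n_i² = 0.250000000 − 0.024375000 = 0.225625000 → n_i = 2.105  (not an integer) ✗
  n_f = 3: 1/n_i² = 0.111111111 − 0.024375000 = 0.086736111 → n_i = 3.395  (not an integer) ✗
  n_f = 4: 1/n_i² = 0.062500000 − 0.024375000 = 0.038125000 → n_i = 5.121  (not an integer) ✗
  n_f = 5: 1/n_i² = 0.040000000 − 0.024375000 = 0.015625000 → n_i = 8.000  → integer, n_i = 8 ✓
  n_f = 6: 1/n_i² = 0.027777778 − 0.024375000 = 0.003402778 → n_i = 17.143  (not an integer) ✗

Only n_f = 5 gives an integer upper level, n_i = 8.

The transition is from n = 8 to n = 5 (emission).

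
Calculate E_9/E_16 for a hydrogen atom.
3.16

Using E_n = -13.6057 Z² / n² eV with Z = 1:

E_9 = -13.6057 / 9² = -13.6057 / 81 = -0.16797160 eV
E_16 = -13.6057 / 16² = -13.6057 / 256 = -0.05314727 eV

The ratio is:
E_9/E_16 = (-0.16797160) / (-0.05314727)
E_9/E_16 = (-13.6057/81) / (-13.6057/256)
E_9/E_16 = 256/81
E_9/E_16 = 3.16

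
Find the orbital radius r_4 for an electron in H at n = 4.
0.84668 nm (or 8.46684 Å)

The Bohr radius formula is:
r_n = n² a₀ / Z

where a₀ = 0.05291772 nm is the Bohr radius.

For H (Z = 1) at n = 4:
r_4 = 4² × 0.05291772 nm / 1
r_4 = 16 × 0.05291772 nm / 1
r_4 = 0.846684 nm / 1
r_4 = 0.84668 nm

The electron orbits at approximately 0.84668 nm from the nucleus.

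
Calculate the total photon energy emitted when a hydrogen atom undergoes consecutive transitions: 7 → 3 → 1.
13.328033 eV

The energy levels of hydrogen are E_n = -13.6057 / n² eV.

First transition (7 → 3):
ΔE₁ = |E_3 - E_7|
ΔE₁ = |-1.511744444444 - (-0.277667346939)| = 1.234077098 eV

Second transition (3 → 1):
ΔE₂ = |E_1 - E_3|
ΔE₂ = |-13.605700000000 - (-1.511744444444)| = 12.093955556 eV

Total energy released:
E_total = ΔE₁ + ΔE₂ = 1.234077098 + 12.093955556 = 13.328033 eV

Note: This equals the direct transition 7 → 1: 13.328033 eV ✓
Energy is conserved regardless of the path taken.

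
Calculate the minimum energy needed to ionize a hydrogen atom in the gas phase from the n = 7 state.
0.278 eV

The ionization energy is the energy needed to remove the electron completely (n → ∞).

For hydrogen, E_n = -13.6057 eV / n².

At n = 7: E_7 = -13.6057 / 7² = -0.277667 eV
At n = ∞: E_∞ = 0 eV

Ionization energy = E_∞ - E_7 = 0 - (-0.277667) = 0.277667 eV
Ionization energy ≈ 0.278 eV

This is also called the binding energy of the electron in state n = 7.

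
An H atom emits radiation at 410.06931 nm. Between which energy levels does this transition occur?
n = 6 → n = 2

First, find the photon energy from the wavelength (hc = 1239.84 eV·nm):
E = hc/λ = 1239.84 eV·nm / 410.06931 nm = 3.0234889 eV

The energy levels of hydrogen satisfy E_n = -13.6057 / n² eV, so an emission n_i → n_f releases
ΔE = 13.6057 × (1/n_f² − 1/n_i²) eV.

Setting ΔE equal to the photon energy:
1/n_f² − 1/n_i² = 3.0234889 / 13.6057 = 0.22222222

Since 1/n_i² must be positive, we need 1/n_f² > 0.22222222, i.e. n_f ≤ 2. For each allowed n_f, solve n_i = (1/n_f² − 0.22222222)^(−1/2) and check whether it is a whole number:
  n_f = 1: 1/n_i² = 1.00000000 − 0.22222222 = 0.77777778 → n_i = 1.134  (not an integer) ✗
  n_f = 2: 1/n_i² = 0.25000000 − 0.22222222 = 0.02777778 → n_i = 6.000  → integer, n_i = 6 ✓

Only n_f = 2 gives an integer upper level, n_i = 6.

The transition is from n = 6 to n = 2 (emission).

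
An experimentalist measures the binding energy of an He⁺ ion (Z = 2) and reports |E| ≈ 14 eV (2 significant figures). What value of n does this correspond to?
n = 2

The exact energy levels follow E_n = -13.6057 Z² / n² eV with Z = 2.

The measured value (-14 eV) is reported to only 2 significant figures, so we must test candidate n values and see which one matches to that precision.

Candidate energies:
  n = 1:  E = -13.6057 × 2² / 1² = -54.42280 eV
  n = 2:  E = -13.6057 × 2² / 2² = -13.60570 eV  ← matches
  n = 3:  E = -13.6057 × 2² / 3² = -6.04698 eV
  n = 4:  E = -13.6057 × 2² / 4² = -3.40143 eV

Checking against the measurement of -14 eV (2 sig figs), only n = 2 agrees:
E_2 = -13.60570 eV, which rounds to -14 eV ✓

Therefore n = 2.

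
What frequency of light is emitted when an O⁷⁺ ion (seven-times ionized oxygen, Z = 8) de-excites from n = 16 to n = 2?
5.18e+16 Hz

First, find the transition energy:
E_16 = -13.6057 × 8² / 16² = -3.40142500 eV
E_2 = -13.6057 × 8² / 2² = -217.69120000 eV
|ΔE| = |E_2 - E_16| = 214.28977500 eV

Convert to Joules: E = 214.28977500 eV × (1.602177 × 10⁻¹⁹ J/eV) = 3.4333e-17 J

Using E = hf:
f = E/h = 3.4333e-17 J / (6.62607 × 10⁻³⁴ J·s)
f = 5.18e+16 Hz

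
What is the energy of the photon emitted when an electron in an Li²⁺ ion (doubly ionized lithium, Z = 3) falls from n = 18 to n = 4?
7.2753 eV

The energy levels are E_n = -13.6057 Z² eV / n².

Energy at n = 18: E_18 = -13.6057 × 3² / 18² = -0.3779361 eV
Energy at n = 4: E_4 = -13.6057 × 3² / 4² = -7.6532063 eV

For emission (electron falling to lower state), the photon energy is:
E_photon = E_18 - E_4 = |-0.3779361 - (-7.6532063)|
E_photon = 7.2753 eV

This energy is carried away by the emitted photon.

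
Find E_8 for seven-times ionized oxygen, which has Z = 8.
-13.605700 eV

For hydrogen-like ions, the energy levels scale with Z²:
E_n = -13.6057 Z² / n² eV

For O⁷⁺ (Z = 8) at n = 8:
E_8 = -13.6057 × 8² / 8²
E_8 = -13.6057 × 64 / 64
E_8 = -870.7648 / 64
E_8 = -13.605700 eV

The energy is 64 times more negative than hydrogen at the same n due to the stronger nuclear charge.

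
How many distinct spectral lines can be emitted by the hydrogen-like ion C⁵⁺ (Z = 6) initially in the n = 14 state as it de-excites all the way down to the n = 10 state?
10

The electron can occupy levels n = 10, 11, ..., 14 during de-excitation — that is m = 14 - 10 + 1 = 5 distinct levels.

The number of distinct spectral lines equals the number of ways to choose 2 of these m levels (each pair gives one possible emission transition):

Number of lines = m(m-1)/2 = 5×4/2 = 10

These correspond to all possible transitions between the 5 levels:
14 → 13, 14 → 12, 14 → 11, 14 → 10, 13 → 12, 13 → 11, 13 → 10, 12 → 11...

Each transition produces a photon with a unique energy (and thus wavelength). This count does not depend on Z.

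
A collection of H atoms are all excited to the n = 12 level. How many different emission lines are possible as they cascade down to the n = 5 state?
28

The electron can occupy levels n = 5, 6, ..., 12 during de-excitation — that is m = 12 - 5 + 1 = 8 distinct levels.

The number of distinct spectral lines equals the number of ways to choose 2 of these m levels (each pair gives one possible emission transition):

Number of lines = m(m-1)/2 = 8×7/2 = 28

These correspond to all possible transitions between the 8 levels:
12 → 11, 12 → 10, 12 → 9, 12 → 8, 12 → 7, 12 → 6, 12 → 5, 11 → 10...

Each transition produces a photon with a unique energy (and thus wavelength). This count does not depend on Z.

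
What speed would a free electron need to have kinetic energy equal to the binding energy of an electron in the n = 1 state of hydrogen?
2.18769e+06 m/s (or 0.73% of c)

The binding energy at n = 1 for hydrogen is:
E_1 = -13.6057/1² = -13.6057000 eV
|E_1| = 13.6057000 eV

Convert to Joules:
KE = 13.6057000 eV × (1.602177 × 10⁻¹⁹ J/eV) = 2.1798740e-18 J

Using KE = ½mv²:
v = √(2·KE/m_e)
v = √(2 × 2.1798740e-18 J / 9.10938 × 10⁻³¹ kg)
v = 2.18769e+06 m/s

This is approximately 0.73% the speed of light.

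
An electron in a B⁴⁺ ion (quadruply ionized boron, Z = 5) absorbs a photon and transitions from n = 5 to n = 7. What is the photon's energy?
6.664016 eV

The energy levels of a hydrogen-like atom are E_n = -13.6057 Z² eV / n².

Energy at n = 5: E_5 = -13.6057 × 5² / 5² = -13.605700000 eV
Energy at n = 7: E_7 = -13.6057 × 5² / 7² = -6.941683673 eV

The excitation energy is the difference:
ΔE = E_7 - E_5
ΔE = -6.941683673 - (-13.605700000)
ΔE = 6.664016 eV

Since this is positive, energy must be absorbed (photon absorption).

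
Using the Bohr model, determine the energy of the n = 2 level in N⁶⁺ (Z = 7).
-166.6698 eV

For hydrogen-like ions, the energy levels scale with Z²:
E_n = -13.6057 Z² / n² eV

For N⁶⁺ (Z = 7) at n = 2:
E_2 = -13.6057 × 7² / 2²
E_2 = -13.6057 × 49 / 4
E_2 = -666.6793 / 4
E_2 = -166.6698 eV

The energy is 49 times more negative than hydrogen at the same n due to the stronger nuclear charge.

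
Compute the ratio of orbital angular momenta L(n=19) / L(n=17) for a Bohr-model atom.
1.12

In the Bohr model, L_n = nℏ, so the ratio is purely the ratio of quantum numbers:

L_19/L_17 = 19ℏ / 17ℏ = 19/17 = 1.12

The angular momentum scales linearly with n.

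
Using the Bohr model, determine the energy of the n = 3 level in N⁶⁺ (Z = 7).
-74.075478 eV

For hydrogen-like ions, the energy levels scale with Z²:
E_n = -13.6057 Z² / n² eV

For N⁶⁺ (Z = 7) at n = 3:
E_3 = -13.6057 × 7² / 3²
E_3 = -13.6057 × 49 / 9
E_3 = -666.6793 / 9
E_3 = -74.075478 eV

The energy is 49 times more negative than hydrogen at the same n due to the stronger nuclear charge.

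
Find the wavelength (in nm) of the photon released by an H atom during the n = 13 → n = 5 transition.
2673.68 nm

First, find the transition energy using E_n = -13.6057 / n² eV:
E_13 = -13.6057 / 13² = -0.08050710 eV
E_5 = -13.6057 / 5² = -0.54422800 eV

Photon energy: |ΔE| = |E_5 - E_13| = 0.46372090 eV

Convert to wavelength using E = hc/λ with hc = 1239.84 eV·nm:
λ = hc/E = 1239.84 eV·nm / 0.46372090 eV
λ = 2673.68 nm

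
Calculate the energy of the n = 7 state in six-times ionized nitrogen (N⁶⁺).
-13.61 eV

For hydrogen-like ions, the energy levels scale with Z²:
E_n = -13.6057 Z² / n² eV

For N⁶⁺ (Z = 7) at n = 7:
E_7 = -13.6057 × 7² / 7²
E_7 = -13.6057 × 49 / 49
E_7 = -666.6793 / 49
E_7 = -13.61 eV

The energy is 49 times more negative than hydrogen at the same n due to the stronger nuclear charge.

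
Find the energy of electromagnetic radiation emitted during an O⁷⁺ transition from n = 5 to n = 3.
61.92105 eV

The energy levels are E_n = -13.6057 Z² eV / n².

Energy at n = 5: E_5 = -13.6057 × 8² / 5² = -34.83059200 eV
Energy at n = 3: E_3 = -13.6057 × 8² / 3² = -96.75164444 eV

For emission (electron falling to lower state), the photon energy is:
E_photon = E_5 - E_3 = |-34.83059200 - (-96.75164444)|
E_photon = 61.92105 eV

This energy is carried away by the emitted photon.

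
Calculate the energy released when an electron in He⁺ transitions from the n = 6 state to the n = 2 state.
12.0940 eV

The energy levels are E_n = -13.6057 Z² eV / n².

Energy at n = 6: E_6 = -13.6057 × 2² / 6² = -1.5117444 eV
Energy at n = 2: E_2 = -13.6057 × 2² / 2² = -13.6057000 eV

For emission (electron falling to lower state), the photon energy is:
E_photon = E_6 - E_2 = |-1.5117444 - (-13.6057000)|
E_photon = 12.0940 eV

This energy is carried away by the emitted photon.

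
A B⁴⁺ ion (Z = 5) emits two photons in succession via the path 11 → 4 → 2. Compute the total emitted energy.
82.22 eV

The energy levels of B⁴⁺ are E_n = -13.6057 × 5² / n² eV.

First transition (11 → 4):
ΔE₁ = |E_4 - E_11|
ΔE₁ = |-21.25890625 - (-2.81109504)| = 18.44781 eV

Second transition (4 → 2):
ΔE₂ = |E_2 - E_4|
ΔE₂ = |-85.03562500 - (-21.25890625)| = 63.77672 eV

Total energy released:
E_total = ΔE₁ + ΔE₂ = 18.44781 + 63.77672 = 82.22 eV

Note: This equals the direct transition 11 → 2: 82.22 eV ✓
Energy is conserved regardless of the path taken.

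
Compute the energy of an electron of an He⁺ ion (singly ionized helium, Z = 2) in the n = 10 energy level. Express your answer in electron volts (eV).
-0.544228 eV

The energy levels of a hydrogen-like atom are given by:
E_n = -13.6057 Z² / n² eV  (with Z = 2 for He⁺)

For n = 10:
E_10 = -13.6057 × 2² / 10²
E_10 = -13.6057 × 4 / 100
E_10 = -0.544228 eV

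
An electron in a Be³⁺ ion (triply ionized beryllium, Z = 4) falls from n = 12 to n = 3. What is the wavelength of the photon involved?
54.68 nm

First, find the transition energy using E_n = -13.6057 Z² / n² eV:
E_12 = -13.6057 × 4² / 12² = -1.5117 eV
E_3 = -13.6057 × 4² / 3² = -24.1879 eV

Photon energy: |ΔE| = |E_3 - E_12| = 22.6762 eV

Convert to wavelength using E = hc/λ with hc = 1239.84 eV·nm:
λ = hc/E = 1239.84 eV·nm / 22.6762 eV
λ = 54.68 nm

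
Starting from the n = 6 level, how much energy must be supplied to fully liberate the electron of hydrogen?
0.38 eV

The ionization energy is the energy needed to remove the electron completely (n → ∞).

For hydrogen, E_n = -13.6057 eV / n².

At n = 6: E_6 = -13.6057 / 6² = -0.37794 eV
At n = ∞: E_∞ = 0 eV

Ionization energy = E_∞ - E_6 = 0 - (-0.37794) = 0.37794 eV
Ionization energy ≈ 0.38 eV

This is also called the binding energy of the electron in state n = 6.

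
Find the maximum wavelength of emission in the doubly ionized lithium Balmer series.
72.901211 nm

The longest wavelength corresponds to the smallest energy transition in the series.
The Balmer series has all transitions ending at n_f = 2.

For Li²⁺ (Z = 3), the first line (α-line) is the jump from n = 3 to n = 2:
E_3 = -13.6057 × 3² / 3² = -13.60570000 eV
E_2 = -13.6057 × 3² / 2² = -30.61282500 eV
ΔE = E_3 - E_2 = 17.00712500 eV

λ = hc/E = 1239.84 eV·nm / 17.00712500 eV
λ = 72.901211 nm

This is the α-line of the Balmer series in Li²⁺.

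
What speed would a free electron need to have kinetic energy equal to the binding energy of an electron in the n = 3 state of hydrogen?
7.29231e+05 m/s (or 0.24% of c)

The binding energy at n = 3 for hydrogen is:
E_3 = -13.6057/3² = -1.51174444 eV
|E_3| = 1.51174444 eV

Convert to Joules:
KE = 1.51174444 eV × (1.602177 × 10⁻¹⁹ J/eV) = 2.4220822e-19 J

Using KE = ½mv²:
v = √(2·KE/m_e)
v = √(2 × 2.4220822e-19 J / 9.10938 × 10⁻³¹ kg)
v = 7.29231e+05 m/s

This is approximately 0.24% the speed of light.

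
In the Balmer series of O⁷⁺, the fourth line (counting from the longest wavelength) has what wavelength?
6.4073 nm

The lines of a series are numbered from the longest wavelength (smallest ΔE) outward; the fourth line is the transition from n = n_f + 4 to n_f.
The Balmer series has all transitions ending at n_f = 2.

For O⁷⁺ (Z = 8), the fourth line (δ-line) is the jump from n = 6 to n = 2:
E_6 = -13.6057 × 8² / 6² = -24.187911 eV
E_2 = -13.6057 × 8² / 2² = -217.691200 eV
ΔE = E_6 - E_2 = 193.503289 eV

λ = hc/E = 1239.84 eV·nm / 193.503289 eV
λ = 6.4073 nm

This is the δ-line of the Balmer series in O⁷⁺.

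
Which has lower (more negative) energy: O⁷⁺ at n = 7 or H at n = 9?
O⁷⁺ at n = 7 (E = -17.77 eV)

Using E_n = -13.6057 Z² / n² eV:

O⁷⁺ (Z = 8) at n = 7:
E = -13.6057 × 8² / 7² = -13.6057 × 64 / 49 = -17.77071 eV

H (Z = 1) at n = 9:
E = -13.6057 × 1² / 9² = -13.6057 × 1 / 81 = -0.16797 eV

Since -17.77071 eV < -0.16797 eV,
O⁷⁺ at n = 7 is more tightly bound (requires more energy to ionize).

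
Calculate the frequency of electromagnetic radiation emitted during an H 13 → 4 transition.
1.86e+14 Hz

First, find the transition energy:
E_13 = -13.6057 / 13² = -0.080507 eV
E_4 = -13.6057 / 4² = -0.850356 eV
|ΔE| = |E_4 - E_13| = 0.769849 eV

Convert to Joules: E = 0.769849 eV × (1.602177 × 10⁻¹⁹ J/eV) = 1.2334e-19 J

Using E = hf:
f = E/h = 1.2334e-19 J / (6.62607 × 10⁻³⁴ J·s)
f = 1.86e+14 Hz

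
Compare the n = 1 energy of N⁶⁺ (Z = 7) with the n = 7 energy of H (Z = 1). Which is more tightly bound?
N⁶⁺ at n = 1 (E = -666.68 eV)

Using E_n = -13.6057 Z² / n² eV:

N⁶⁺ (Z = 7) at n = 1:
E = -13.6057 × 7² / 1² = -13.6057 × 49 / 1 = -666.67930 eV

H (Z = 1) at n = 7:
E = -13.6057 × 1² / 7² = -13.6057 × 1 / 49 = -0.27767 eV

Since -666.67930 eV < -0.27767 eV,
N⁶⁺ at n = 1 is more tightly bound (requires more energy to ionize).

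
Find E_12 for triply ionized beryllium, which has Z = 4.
-1.51 eV

For hydrogen-like ions, the energy levels scale with Z²:
E_n = -13.6057 Z² / n² eV

For Be³⁺ (Z = 4) at n = 12:
E_12 = -13.6057 × 4² / 12²
E_12 = -13.6057 × 16 / 144
E_12 = -217.6912 / 144
E_12 = -1.51 eV

The energy is 16 times more negative than hydrogen at the same n due to the stronger nuclear charge.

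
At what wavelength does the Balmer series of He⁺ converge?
91.126513 nm

The series limit corresponds to the transition from n = ∞ to n = 2.
This is the highest energy (shortest wavelength) transition in the Balmer series.

E_∞ = 0 eV
E_2 = -13.6057 × 2² / 2² = -13.60570000 eV

Energy at series limit:
ΔE = E_∞ - E_2 = 0 - (-13.60570000) = 13.60570000 eV
λ = hc/E = 1239.84 eV·nm / 13.60570000 eV = 91.126513 nm

This energy equals the ionization energy from the n = 2 state of He⁺.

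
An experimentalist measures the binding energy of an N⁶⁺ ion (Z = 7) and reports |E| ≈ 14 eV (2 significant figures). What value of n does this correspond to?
n = 7

The exact energy levels follow E_n = -13.6057 Z² / n² eV with Z = 7.

The measured value (-14 eV) is reported to only 2 significant figures, so we must test candidate n values and see which one matches to that precision.

Candidate energies:
  n = 5:  E = -13.6057 × 7² / 5² = -26.66717 eV
  n = 6:  E = -13.6057 × 7² / 6² = -18.51887 eV
  n = 7:  E = -13.6057 × 7² / 7² = -13.60570 eV  ← matches
  n = 8:  E = -13.6057 × 7² / 8² = -10.41686 eV
  n = 9:  E = -13.6057 × 7² / 9² = -8.23061 eV

Checking against the measurement of -14 eV (2 sig figs), only n = 7 agrees:
E_7 = -13.60570 eV, which rounds to -14 eV ✓

Therefore n = 7.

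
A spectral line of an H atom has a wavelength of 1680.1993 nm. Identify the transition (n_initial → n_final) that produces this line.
n = 11 → n = 4

First, find the photon energy from the wavelength (hc = 1239.84 eV·nm):
E = hc/λ = 1239.84 eV·nm / 1680.1993 nm = 0.73791246 eV

The energy levels of hydrogen satisfy E_n = -13.6057 / n² eV, so an emission n_i → n_f releases
ΔE = 13.6057 × (1/n_f² − 1/n_i²) eV.

Setting ΔE equal to the photon energy:
1/n_f² − 1/n_i² = 0.73791246 / 13.6057 = 0.054235538

Since 1/n_i² must be positive, we need 1/n_f² > 0.054235538, i.e. n_f ≤ 4. For each allowed n_f, solve n_i = (1/n_f² − 0.054235538)^(−1/2) and check whether it is a whole number:
  n_f = 1: 1/n_i² = 1.000000000 − 0.054235538 = 0.945764462 → n_i = 1.028  (not an integer) ✗
  n_f = 2: 1/n_i² = 0.250000000 − 0.054235538 = 0.195764462 → n_i = 2.260  (not an integer) ✗
  n_f = 3: 1/n_i² = 0.111111111 − 0.054235538 = 0.056875573 → n_i = 4.193  (not an integer) ✗
  n_f = 4: 1/n_i² = 0.062500000 − 0.054235538 = 0.008264462 → n_i = 11.000  → integer, n_i = 11 ✓

Only n_f = 4 gives an integer upper level, n_i = 11.

The transition is from n = 11 to n = 4 (emission).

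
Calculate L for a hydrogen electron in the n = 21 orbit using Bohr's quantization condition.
2.2146e-33 J·s (or 21ℏ)

In the Bohr model, angular momentum is quantized:
L = nℏ

where ℏ = h/(2π) = 1.054572e-34 J·s

For n = 21:
L = 21 × 1.054572e-34 J·s
L = 2.2146e-33 J·s

This can also be written as L = 21ℏ.
The angular momentum is an integer multiple of the reduced Planck constant.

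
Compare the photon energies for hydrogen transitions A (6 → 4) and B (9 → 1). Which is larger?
9 → 1

Calculate the energy for each transition:

Transition 6 → 4:
ΔE₁ = |E_4 - E_6| = |-13.6057/4² - (-13.6057/6²)|
ΔE₁ = |-0.850356250 - (-0.377936111)| = 0.472420 eV

Transition 9 → 1:
ΔE₂ = |E_1 - E_9| = |-13.6057/1² - (-13.6057/9²)|
ΔE₂ = |-13.605700000 - (-0.167971605)| = 13.437728 eV

Since 13.437728 eV > 0.472420 eV, the transition 9 → 1 emits the more energetic photon.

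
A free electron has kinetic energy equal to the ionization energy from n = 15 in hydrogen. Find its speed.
1.458e+05 m/s (or 0.048649% of c)

The binding energy at n = 15 for hydrogen is:
E_15 = -13.6057/15² = -0.06046978 eV
|E_15| = 0.06046978 eV

Convert to Joules:
KE = 0.06046978 eV × (1.602177 × 10⁻¹⁹ J/eV) = 9.68833e-21 J

Using KE = ½mv²:
v = √(2·KE/m_e)
v = √(2 × 9.68833e-21 J / 9.10938 × 10⁻³¹ kg)
v = 1.458e+05 m/s

This is approximately 0.048649% the speed of light.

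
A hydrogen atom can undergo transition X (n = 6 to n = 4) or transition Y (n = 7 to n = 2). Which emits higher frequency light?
7 → 2

Calculate the energy for each transition:

Transition 6 → 4:
ΔE₁ = |E_4 - E_6| = |-13.6057/4² - (-13.6057/6²)|
ΔE₁ = |-0.8503562500 - (-0.3779361111)| = 0.4724201 eV

Transition 7 → 2:
ΔE₂ = |E_2 - E_7| = |-13.6057/2² - (-13.6057/7²)|
ΔE₂ = |-3.4014250000 - (-0.2776673469)| = 3.1237577 eV

Since 3.1237577 eV > 0.4724201 eV, the transition 7 → 2 emits the more energetic photon.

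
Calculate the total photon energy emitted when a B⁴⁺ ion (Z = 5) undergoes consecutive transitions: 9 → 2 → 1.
335.94 eV

The energy levels of B⁴⁺ are E_n = -13.6057 × 5² / n² eV.

First transition (9 → 2):
ΔE₁ = |E_2 - E_9|
ΔE₁ = |-85.03562500 - (-4.19929012)| = 80.83633 eV

Second transition (2 → 1):
ΔE₂ = |E_1 - E_2|
ΔE₂ = |-340.14250000 - (-85.03562500)| = 255.10688 eV

Total energy released:
E_total = ΔE₁ + ΔE₂ = 80.83633 + 255.10688 = 335.94 eV

Note: This equals the direct transition 9 → 1: 335.94 eV ✓
Energy is conserved regardless of the path taken.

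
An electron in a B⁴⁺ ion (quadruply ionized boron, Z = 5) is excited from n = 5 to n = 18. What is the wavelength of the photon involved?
98.75 nm

First, find the transition energy using E_n = -13.6057 Z² / n² eV:
E_5 = -13.6057 × 5² / 5² = -13.6057 eV
E_18 = -13.6057 × 5² / 18² = -1.0498 eV

Photon energy: |ΔE| = |E_18 - E_5| = 12.5559 eV

Convert to wavelength using E = hc/λ with hc = 1239.84 eV·nm:
λ = hc/E = 1239.84 eV·nm / 12.5559 eV
λ = 98.75 nm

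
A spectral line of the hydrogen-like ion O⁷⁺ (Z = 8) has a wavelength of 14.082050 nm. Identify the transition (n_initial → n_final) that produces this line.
n = 10 → n = 3

First, find the photon energy from the wavelength (hc = 1239.84 eV·nm):
E = hc/λ = 1239.84 eV·nm / 14.082050 nm = 88.043999 eV

The energy levels of O⁷⁺ satisfy E_n = -13.6057 × 8² / n² eV, so an emission n_i → n_f releases
ΔE = 13.6057 × 8² × (1/n_f² − 1/n_i²) eV.

Setting ΔE equal to the photon energy:
1/n_f² − 1/n_i² = 88.043999 / (13.6057 × 8²) = 0.10111111

Since 1/n_i² must be positive, we need 1/n_f² > 0.10111111, i.e. n_f ≤ 3. For each allowed n_f, solve n_i = (1/n_f² − 0.10111111)^(−1/2) and check whether it is a whole number:
  n_f = 1: 1/n_i² = 1.00000000 − 0.10111111 = 0.89888889 → n_i = 1.055  (not an integer) ✗
  n_f = 2: 1/n_i² = 0.25000000 − 0.10111111 = 0.14888889 → n_i = 2.592  (not an integer) ✗
  n_f = 3: 1/n_i² = 0.11111111 − 0.10111111 = 0.01000000 → n_i = 10.000  → integer, n_i = 10 ✓

Only n_f = 3 gives an integer upper level, n_i = 10.

The transition is from n = 10 to n = 3 (emission).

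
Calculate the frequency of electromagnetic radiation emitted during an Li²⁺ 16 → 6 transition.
7.0680e+14 Hz

First, find the transition energy:
E_16 = -13.6057 × 3² / 16² = -0.4783254 eV
E_6 = -13.6057 × 3² / 6² = -3.4014250 eV
|ΔE| = |E_6 - E_16| = 2.9230996 eV

Convert to Joules: E = 2.9230996 eV × (1.602177 × 10⁻¹⁹ J/eV) = 4.683323e-19 J

Using E = hf:
f = E/h = 4.683323e-19 J / (6.62607 × 10⁻³⁴ J·s)
f = 7.0680e+14 Hz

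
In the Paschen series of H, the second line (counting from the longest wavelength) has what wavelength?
1281.4666 nm

The lines of a series are numbered from the longest wavelength (smallest ΔE) outward; the second line is the transition from n = n_f + 2 to n_f.
The Paschen series has all transitions ending at n_f = 3.

For H, the second line (β-line) is the jump from n = 5 to n = 3:
E_5 = -13.6057 / 5² = -0.5442280000 eV
E_3 = -13.6057 / 3² = -1.5117444444 eV
ΔE = E_5 - E_3 = 0.9675164444 eV

λ = hc/E = 1239.84 eV·nm / 0.9675164444 eV
λ = 1281.4666 nm

This is the β-line of the Paschen series in H.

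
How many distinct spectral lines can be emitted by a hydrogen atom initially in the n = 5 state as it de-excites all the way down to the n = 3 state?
3

The electron can occupy levels n = 3, 4, ..., 5 during de-excitation — that is m = 5 - 3 + 1 = 3 distinct levels.

The number of distinct spectral lines equals the number of ways to choose 2 of these m levels (each pair gives one possible emission transition):

Number of lines = m(m-1)/2 = 3×2/2 = 3

These correspond to all possible transitions between the 3 levels:
5 → 4, 5 → 3, 4 → 3

Each transition produces a photon with a unique energy (and thus wavelength). This count does not depend on Z.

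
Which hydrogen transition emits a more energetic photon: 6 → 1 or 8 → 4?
6 → 1

Calculate the energy for each transition:

Transition 6 → 1:
ΔE₁ = |E_1 - E_6| = |-13.6057/1² - (-13.6057/6²)|
ΔE₁ = |-13.60570000 - (-0.37793611)| = 13.22776 eV

Transition 8 → 4:
ΔE₂ = |E_4 - E_8| = |-13.6057/4² - (-13.6057/8²)|
ΔE₂ = |-0.85035625 - (-0.21258906)| = 0.63777 eV

Since 13.22776 eV > 0.63777 eV, the transition 6 → 1 emits the more energetic photon.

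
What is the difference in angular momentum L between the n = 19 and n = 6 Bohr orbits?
1.371e-33 J·s (or 13ℏ)

In the Bohr model, L_n = nℏ where ℏ = 1.05457e-34 J·s.

L_19 = 19ℏ = 2.00368e-33 J·s
L_6 = 6ℏ = 6.32742e-34 J·s

ΔL = L_19 - L_6 = (19 - 6)ℏ = 13ℏ
ΔL = 13 × 1.05457e-34 J·s = 1.371e-33 J·s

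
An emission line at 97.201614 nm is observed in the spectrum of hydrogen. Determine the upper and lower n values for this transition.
n = 4 → n = 1

First, find the photon energy from the wavelength (hc = 1239.84 eV·nm):
E = hc/λ = 1239.84 eV·nm / 97.201614 nm = 12.755344 eV

The energy levels of hydrogen satisfy E_n = -13.6057 / n² eV, so an emission n_i → n_f releases
ΔE = 13.6057 × (1/n_f² − 1/n_i²) eV.

Setting ΔE equal to the photon energy:
1/n_f² − 1/n_i² = 12.755344 / 13.6057 = 0.93750002

Since 1/n_i² must be positive, we need 1/n_f² > 0.93750002, i.e. n_f ≤ 1. For each allowed n_f, solve n_i = (1/n_f² − 0.93750002)^(−1/2) and check whether it is a whole number:
  n_f = 1: 1/n_i² = 1.00000000 − 0.93750002 = 0.06249998 → n_i = 4.000  → integer, n_i = 4 ✓

Only n_f = 1 gives an integer upper level, n_i = 4.

The transition is from n = 4 to n = 1 (emission).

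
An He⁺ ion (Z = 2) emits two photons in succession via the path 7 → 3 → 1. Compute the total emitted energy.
53.31213 eV

The energy levels of He⁺ are E_n = -13.6057 × 2² / n² eV.

First transition (7 → 3):
ΔE₁ = |E_3 - E_7|
ΔE₁ = |-6.04697777778 - (-1.11066938776)| = 4.93630839 eV

Second transition (3 → 1):
ΔE₂ = |E_1 - E_3|
ΔE₂ = |-54.42280000000 - (-6.04697777778)| = 48.37582222 eV

Total energy released:
E_total = ΔE₁ + ΔE₂ = 4.93630839 + 48.37582222 = 53.31213 eV

Note: This equals the direct transition 7 → 1: 53.31213 eV ✓
Energy is conserved regardless of the path taken.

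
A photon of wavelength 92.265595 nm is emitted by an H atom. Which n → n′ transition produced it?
n = 9 → n = 1

First, find the photon energy from the wavelength (hc = 1239.84 eV·nm):
E = hc/λ = 1239.84 eV·nm / 92.265595 nm = 13.437728 eV

The energy levels of hydrogen satisfy E_n = -13.6057 / n² eV, so an emission n_i → n_f releases
ΔE = 13.6057 × (1/n_f² − 1/n_i²) eV.

Setting ΔE equal to the photon energy:
1/n_f² − 1/n_i² = 13.437728 / 13.6057 = 0.98765429

Since 1/n_i² must be positive, we need 1/n_f² > 0.98765429, i.e. n_f ≤ 1. For each allowed n_f, solve n_i = (1/n_f² − 0.98765429)^(−1/2) and check whether it is a whole number:
  n_f = 1: 1/n_i² = 1.00000000 − 0.98765429 = 0.01234571 → n_i = 9.000  → integer, n_i = 9 ✓

Only n_f = 1 gives an integer upper level, n_i = 9.

The transition is from n = 9 to n = 1 (emission).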